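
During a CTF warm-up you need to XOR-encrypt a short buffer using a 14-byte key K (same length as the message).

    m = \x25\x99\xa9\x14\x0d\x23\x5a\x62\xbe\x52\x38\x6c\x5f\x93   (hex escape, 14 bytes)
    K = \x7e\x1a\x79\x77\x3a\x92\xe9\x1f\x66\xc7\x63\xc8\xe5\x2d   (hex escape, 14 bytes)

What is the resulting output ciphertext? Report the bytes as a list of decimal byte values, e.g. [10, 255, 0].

 37 ^ 126 =  91
153 ^  26 = 131
169 ^ 121 = 208
 20 ^ 119 =  99
 13 ^  58 =  55
 35 ^ 146 = 177
 90 ^ 233 = 179
 98 ^  31 = 125
190 ^ 102 = 216
 82 ^ 199 = 149
 56 ^  99 =  91
108 ^ 200 = 164
 95 ^ 229 = 186
147 ^  45 = 190

[91, 131, 208, 99, 55, 177, 179, 125, 216, 149, 91, 164, 186, 190]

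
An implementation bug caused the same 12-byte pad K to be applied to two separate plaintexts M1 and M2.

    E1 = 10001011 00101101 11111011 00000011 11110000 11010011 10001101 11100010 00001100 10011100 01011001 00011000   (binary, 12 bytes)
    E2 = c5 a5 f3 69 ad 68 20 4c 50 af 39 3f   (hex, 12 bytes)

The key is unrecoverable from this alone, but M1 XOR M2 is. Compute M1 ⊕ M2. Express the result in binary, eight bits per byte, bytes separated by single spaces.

E1 ⊕ E2 = (M1 ⊕ K) ⊕ (M2 ⊕ K) = M1 ⊕ M2 — the shared key cancels under XOR.
8b ^ c5 = 4e
2d ^ a5 = 88
fb ^ f3 = 08
03 ^ 69 = 6a
f0 ^ ad = 5d
d3 ^ 68 = bb
8d ^ 20 = ad
e2 ^ 4c = ae
0c ^ 50 = 5c
9c ^ af = 33
59 ^ 39 = 60
18 ^ 3f = 27

01001110 10001000 00001000 01101010 01011101 10111011 10101101 10101110 01011100 00110011 01100000 00100111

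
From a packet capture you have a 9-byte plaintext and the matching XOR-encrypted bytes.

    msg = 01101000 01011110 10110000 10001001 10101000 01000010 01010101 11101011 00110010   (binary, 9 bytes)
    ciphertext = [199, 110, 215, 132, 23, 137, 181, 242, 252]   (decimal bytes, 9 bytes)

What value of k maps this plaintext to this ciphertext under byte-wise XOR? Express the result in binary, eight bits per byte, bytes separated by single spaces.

10101111 00110000 01100111 00001101 10111111 11001011 11100000 00011001 11001110

Since ciphertext = msg ⊕ k, XORing both sides with msg gives k = msg ⊕ ciphertext.
68 xor c7 = af
5e xor 6e = 30
b0 xor d7 = 67
89 xor 84 = 0d
a8 xor 17 = bf
42 xor 89 = cb
55 xor b5 = e0
eb xor f2 = 19
32 xor fc = ce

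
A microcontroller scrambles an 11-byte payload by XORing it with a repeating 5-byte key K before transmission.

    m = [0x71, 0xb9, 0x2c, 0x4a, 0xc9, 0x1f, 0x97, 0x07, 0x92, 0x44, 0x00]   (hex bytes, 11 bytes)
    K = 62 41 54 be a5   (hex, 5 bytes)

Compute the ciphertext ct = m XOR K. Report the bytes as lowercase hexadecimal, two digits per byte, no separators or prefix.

13f878f46c7dd6532ce162

The 5-byte key repeats, so the effective keystream is 62 41 54 be a5 62 41 54 be a5 62.
byte 0: 01110001 XOR 01100010 = 00010011
byte 1: 10111001 XOR 01000001 = 11111000
byte 2: 00101100 XOR 01010100 = 01111000
byte 3: 01001010 XOR 10111110 = 11110100
byte 4: 11001001 XOR 10100101 = 01101100
byte 5: 00011111 XOR 01100010 = 01111101
byte 6: 10010111 XOR 01000001 = 11010110
byte 7: 00000111 XOR 01010100 = 01010011
byte 8: 10010010 XOR 10111110 = 00101100
byte 9: 01000100 XOR 10100101 = 11100001
byte 10: 00000000 XOR 01100010 = 01100010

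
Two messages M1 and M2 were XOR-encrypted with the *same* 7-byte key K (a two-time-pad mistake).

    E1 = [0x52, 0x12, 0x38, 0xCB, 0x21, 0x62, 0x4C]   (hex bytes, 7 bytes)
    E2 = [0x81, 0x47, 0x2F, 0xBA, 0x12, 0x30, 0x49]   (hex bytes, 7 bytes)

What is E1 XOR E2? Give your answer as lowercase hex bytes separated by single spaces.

E1 ⊕ E2 = (M1 ⊕ K) ⊕ (M2 ⊕ K) = M1 ⊕ M2 — the shared key cancels under XOR.
byte 0: 52 ^ 81 = d3
byte 1: 12 ^ 47 = 55
byte 2: 38 ^ 2f = 17
byte 3: cb ^ ba = 71
byte 4: 21 ^ 12 = 33
byte 5: 62 ^ 30 = 52
byte 6: 4c ^ 49 = 05

d3 55 17 71 33 52 05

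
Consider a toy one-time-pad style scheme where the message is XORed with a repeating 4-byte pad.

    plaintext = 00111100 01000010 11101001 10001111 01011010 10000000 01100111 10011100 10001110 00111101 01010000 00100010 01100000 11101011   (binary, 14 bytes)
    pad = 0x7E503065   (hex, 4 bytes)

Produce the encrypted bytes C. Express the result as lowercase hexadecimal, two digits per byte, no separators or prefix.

The 4-byte key repeats, so the effective keystream is 7e 50 30 65 7e 50 30 65 7e 50 30 65 7e 50.
byte 0: 3c xor 7e = 42
byte 1: 42 xor 50 = 12
byte 2: e9 xor 30 = d9
byte 3: 8f xor 65 = ea
byte 4: 5a xor 7e = 24
byte 5: 80 xor 50 = d0
byte 6: 67 xor 30 = 57
byte 7: 9c xor 65 = f9
byte 8: 8e xor 7e = f0
byte 9: 3d xor 50 = 6d
byte 10: 50 xor 30 = 60
byte 11: 22 xor 65 = 47
byte 12: 60 xor 7e = 1e
byte 13: eb xor 50 = bb

4212d9ea24d057f9f06d60471ebb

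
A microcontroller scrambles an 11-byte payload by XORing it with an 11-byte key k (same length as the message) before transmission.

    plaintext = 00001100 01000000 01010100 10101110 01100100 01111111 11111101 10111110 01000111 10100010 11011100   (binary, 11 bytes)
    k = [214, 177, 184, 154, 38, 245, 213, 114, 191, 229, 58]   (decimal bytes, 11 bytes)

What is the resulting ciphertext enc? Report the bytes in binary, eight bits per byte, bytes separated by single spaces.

XOR is its own inverse, so applying the key byte-wise gives the result directly.
0c ⊕ d6 = da
40 ⊕ b1 = f1
54 ⊕ b8 = ec
ae ⊕ 9a = 34
64 ⊕ 26 = 42
7f ⊕ f5 = 8a
fd ⊕ d5 = 28
be ⊕ 72 = cc
47 ⊕ bf = f8
a2 ⊕ e5 = 47
dc ⊕ 3a = e6

11011010 11110001 11101100 00110100 01000010 10001010 00101000 11001100 11111000 01000111 11100110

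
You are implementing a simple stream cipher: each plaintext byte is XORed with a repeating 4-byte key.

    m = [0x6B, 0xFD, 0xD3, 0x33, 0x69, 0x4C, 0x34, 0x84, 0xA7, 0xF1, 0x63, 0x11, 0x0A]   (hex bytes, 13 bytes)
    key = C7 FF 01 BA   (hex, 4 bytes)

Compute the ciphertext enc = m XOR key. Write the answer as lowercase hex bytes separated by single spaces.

ac 02 d2 89 ae b3 35 3e 60 0e 62 ab cd

The 4-byte key repeats, so the effective keystream is c7 ff 01 ba c7 ff 01 ba c7 ff 01 ba c7.
byte 0: 6b ⊕ c7 = ac
byte 1: fd ⊕ ff = 02
byte 2: d3 ⊕ 01 = d2
byte 3: 33 ⊕ ba = 89
byte 4: 69 ⊕ c7 = ae
byte 5: 4c ⊕ ff = b3
byte 6: 34 ⊕ 01 = 35
byte 7: 84 ⊕ ba = 3e
byte 8: a7 ⊕ c7 = 60
byte 9: f1 ⊕ ff = 0e
byte 10: 63 ⊕ 01 = 62
byte 11: 11 ⊕ ba = ab
byte 12: 0a ⊕ c7 = cd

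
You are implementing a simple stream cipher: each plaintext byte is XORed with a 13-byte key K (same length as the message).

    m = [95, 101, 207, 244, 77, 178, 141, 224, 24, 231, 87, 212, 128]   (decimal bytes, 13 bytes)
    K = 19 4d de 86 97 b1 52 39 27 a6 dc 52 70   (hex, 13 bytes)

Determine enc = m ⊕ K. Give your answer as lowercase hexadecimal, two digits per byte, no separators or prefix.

5f XOR 19 = 46
65 XOR 4d = 28
cf XOR de = 11
f4 XOR 86 = 72
4d XOR 97 = da
b2 XOR b1 = 03
8d XOR 52 = df
e0 XOR 39 = d9
18 XOR 27 = 3f
e7 XOR a6 = 41
57 XOR dc = 8b
d4 XOR 52 = 86
80 XOR 70 = f0

46281172da03dfd93f418b86f0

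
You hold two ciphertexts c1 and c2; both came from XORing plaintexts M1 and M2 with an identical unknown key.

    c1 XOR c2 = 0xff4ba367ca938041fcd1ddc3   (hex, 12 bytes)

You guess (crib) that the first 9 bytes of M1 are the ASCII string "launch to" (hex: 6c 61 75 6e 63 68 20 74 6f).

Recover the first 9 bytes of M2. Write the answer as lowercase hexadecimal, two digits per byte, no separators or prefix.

932ad609a9fba03593

Since c1 ⊕ c2 = M1 ⊕ M2, XORing with the guessed M1 bytes yields the corresponding M2 bytes: M2 = (c1 ⊕ c2) ⊕ M1.
11111111 ^ 01101100 = 10010011
01001011 ^ 01100001 = 00101010
10100011 ^ 01110101 = 11010110
01100111 ^ 01101110 = 00001001
11001010 ^ 01100011 = 10101001
10010011 ^ 01101000 = 11111011
10000000 ^ 00100000 = 10100000
01000001 ^ 01110100 = 00110101
11111100 ^ 01101111 = 10010011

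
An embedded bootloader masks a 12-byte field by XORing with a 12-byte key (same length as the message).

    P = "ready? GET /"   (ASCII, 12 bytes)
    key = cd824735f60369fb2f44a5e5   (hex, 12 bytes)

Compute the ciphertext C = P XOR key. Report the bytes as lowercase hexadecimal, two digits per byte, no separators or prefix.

01110010 ⊕ 11001101 = 10111111
01100101 ⊕ 10000010 = 11100111
01100001 ⊕ 01000111 = 00100110
01100100 ⊕ 00110101 = 01010001
01111001 ⊕ 11110110 = 10001111
00111111 ⊕ 00000011 = 00111100
00100000 ⊕ 01101001 = 01001001
01000111 ⊕ 11111011 = 10111100
01000101 ⊕ 00101111 = 01101010
01010100 ⊕ 01000100 = 00010000
00100000 ⊕ 10100101 = 10000101
00101111 ⊕ 11100101 = 11001010

bfe726518f3c49bc6a1085ca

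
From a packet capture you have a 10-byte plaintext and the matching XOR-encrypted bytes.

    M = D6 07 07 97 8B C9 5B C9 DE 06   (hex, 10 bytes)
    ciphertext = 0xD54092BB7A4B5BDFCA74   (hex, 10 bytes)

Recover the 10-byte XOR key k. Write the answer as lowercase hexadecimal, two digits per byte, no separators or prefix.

Since ciphertext = M ⊕ k, XORing both sides with M gives k = M ⊕ ciphertext.
11010110 ^ 11010101 = 00000011
00000111 ^ 01000000 = 01000111
00000111 ^ 10010010 = 10010101
10010111 ^ 10111011 = 00101100
10001011 ^ 01111010 = 11110001
11001001 ^ 01001011 = 10000010
01011011 ^ 01011011 = 00000000
11001001 ^ 11011111 = 00010110
11011110 ^ 11001010 = 00010100
00000110 ^ 01110100 = 01110010

0347952cf18200161472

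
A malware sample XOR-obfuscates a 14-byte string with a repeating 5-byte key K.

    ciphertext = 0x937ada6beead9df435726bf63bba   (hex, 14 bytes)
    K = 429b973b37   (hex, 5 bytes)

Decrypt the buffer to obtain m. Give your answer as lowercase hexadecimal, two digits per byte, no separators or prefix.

d1e14d50d9ef06630e45296dac81

The 5-byte key repeats, so the effective keystream is 42 9b 97 3b 37 42 9b 97 3b 37 42 9b 97 3b.
byte 0: 10010011 ⊕ 01000010 = 11010001
byte 1: 01111010 ⊕ 10011011 = 11100001
byte 2: 11011010 ⊕ 10010111 = 01001101
byte 3: 01101011 ⊕ 00111011 = 01010000
byte 4: 11101110 ⊕ 00110111 = 11011001
byte 5: 10101101 ⊕ 01000010 = 11101111
byte 6: 10011101 ⊕ 10011011 = 00000110
byte 7: 11110100 ⊕ 10010111 = 01100011
byte 8: 00110101 ⊕ 00111011 = 00001110
byte 9: 01110010 ⊕ 00110111 = 01000101
byte 10: 01101011 ⊕ 01000010 = 00101001
byte 11: 11110110 ⊕ 10011011 = 01101101
byte 12: 00111011 ⊕ 10010111 = 10101100
byte 13: 10111010 ⊕ 00111011 = 10000001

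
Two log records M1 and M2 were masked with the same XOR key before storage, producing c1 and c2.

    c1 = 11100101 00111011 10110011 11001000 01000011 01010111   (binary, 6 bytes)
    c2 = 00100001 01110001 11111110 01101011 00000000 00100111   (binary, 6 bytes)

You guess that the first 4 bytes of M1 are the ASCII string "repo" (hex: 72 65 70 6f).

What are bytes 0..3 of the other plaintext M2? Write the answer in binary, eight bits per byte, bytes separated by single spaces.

First, c1 ⊕ c2 = (M1 ⊕ K) ⊕ (M2 ⊕ K) = M1 ⊕ M2, so the key drops out. Then M2 = (M1 ⊕ M2) ⊕ M1 over the first 4 bytes.
byte 0: (e5 ^ 21) ^ 72 = c4 ^ 72 = b6
byte 1: (3b ^ 71) ^ 65 = 4a ^ 65 = 2f
byte 2: (b3 ^ fe) ^ 70 = 4d ^ 70 = 3d
byte 3: (c8 ^ 6b) ^ 6f = a3 ^ 6f = cc

10110110 00101111 00111101 11001100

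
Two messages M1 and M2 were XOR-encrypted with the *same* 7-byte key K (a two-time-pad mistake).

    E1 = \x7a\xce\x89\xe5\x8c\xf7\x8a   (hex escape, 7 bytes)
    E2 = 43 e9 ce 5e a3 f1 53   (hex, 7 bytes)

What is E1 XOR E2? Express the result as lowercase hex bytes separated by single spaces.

39 27 47 bb 2f 06 d9

E1 ⊕ E2 = (M1 ⊕ K) ⊕ (M2 ⊕ K) = M1 ⊕ M2 — the shared key cancels under XOR.
byte 0: 7a ^ 43 = 39
byte 1: ce ^ e9 = 27
byte 2: 89 ^ ce = 47
byte 3: e5 ^ 5e = bb
byte 4: 8c ^ a3 = 2f
byte 5: f7 ^ f1 = 06
byte 6: 8a ^ 53 = d9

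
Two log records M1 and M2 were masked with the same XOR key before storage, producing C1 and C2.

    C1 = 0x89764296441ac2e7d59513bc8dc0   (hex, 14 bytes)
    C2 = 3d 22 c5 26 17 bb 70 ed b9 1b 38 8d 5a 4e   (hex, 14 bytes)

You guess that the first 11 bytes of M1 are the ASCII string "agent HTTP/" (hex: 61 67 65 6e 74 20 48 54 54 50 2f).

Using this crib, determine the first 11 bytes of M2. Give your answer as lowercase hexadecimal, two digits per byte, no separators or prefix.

First, C1 ⊕ C2 = (M1 ⊕ K) ⊕ (M2 ⊕ K) = M1 ⊕ M2, so the key drops out. Then M2 = (M1 ⊕ M2) ⊕ M1 over the first 11 bytes.
byte 0: (89 XOR 3d) XOR 61 = b4 XOR 61 = d5
byte 1: (76 XOR 22) XOR 67 = 54 XOR 67 = 33
byte 2: (42 XOR c5) XOR 65 = 87 XOR 65 = e2
byte 3: (96 XOR 26) XOR 6e = b0 XOR 6e = de
byte 4: (44 XOR 17) XOR 74 = 53 XOR 74 = 27
byte 5: (1a XOR bb) XOR 20 = a1 XOR 20 = 81
byte 6: (c2 XOR 70) XOR 48 = b2 XOR 48 = fa
byte 7: (e7 XOR ed) XOR 54 = 0a XOR 54 = 5e
byte 8: (d5 XOR b9) XOR 54 = 6c XOR 54 = 38
byte 9: (95 XOR 1b) XOR 50 = 8e XOR 50 = de
byte 10: (13 XOR 38) XOR 2f = 2b XOR 2f = 04

d533e2de2781fa5e38de04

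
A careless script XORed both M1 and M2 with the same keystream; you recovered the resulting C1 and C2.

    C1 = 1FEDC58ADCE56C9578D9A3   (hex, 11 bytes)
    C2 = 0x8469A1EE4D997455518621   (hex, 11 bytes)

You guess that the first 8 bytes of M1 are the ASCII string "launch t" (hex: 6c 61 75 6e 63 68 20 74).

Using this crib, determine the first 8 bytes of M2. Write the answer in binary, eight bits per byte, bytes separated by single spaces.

11110111 11100101 00010001 00001010 11110010 00010100 00111000 10110100

First, C1 ⊕ C2 = (M1 ⊕ K) ⊕ (M2 ⊕ K) = M1 ⊕ M2, so the key drops out. Then M2 = (M1 ⊕ M2) ⊕ M1 over the first 8 bytes.
byte 0: (1f XOR 84) XOR 6c = 9b XOR 6c = f7
byte 1: (ed XOR 69) XOR 61 = 84 XOR 61 = e5
byte 2: (c5 XOR a1) XOR 75 = 64 XOR 75 = 11
byte 3: (8a XOR ee) XOR 6e = 64 XOR 6e = 0a
byte 4: (dc XOR 4d) XOR 63 = 91 XOR 63 = f2
byte 5: (e5 XOR 99) XOR 68 = 7c XOR 68 = 14
byte 6: (6c XOR 74) XOR 20 = 18 XOR 20 = 38
byte 7: (95 XOR 55) XOR 74 = c0 XOR 74 = b4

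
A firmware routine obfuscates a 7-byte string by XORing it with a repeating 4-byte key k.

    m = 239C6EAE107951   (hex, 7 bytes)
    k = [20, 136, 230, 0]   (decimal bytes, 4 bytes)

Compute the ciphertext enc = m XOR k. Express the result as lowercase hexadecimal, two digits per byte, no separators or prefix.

The 4-byte key repeats, so the effective keystream is 14 88 e6 00 14 88 e6.
byte 0: 23 ^ 14 = 37
byte 1: 9c ^ 88 = 14
byte 2: 6e ^ e6 = 88
byte 3: ae ^ 00 = ae
byte 4: 10 ^ 14 = 04
byte 5: 79 ^ 88 = f1
byte 6: 51 ^ e6 = b7

371488ae04f1b7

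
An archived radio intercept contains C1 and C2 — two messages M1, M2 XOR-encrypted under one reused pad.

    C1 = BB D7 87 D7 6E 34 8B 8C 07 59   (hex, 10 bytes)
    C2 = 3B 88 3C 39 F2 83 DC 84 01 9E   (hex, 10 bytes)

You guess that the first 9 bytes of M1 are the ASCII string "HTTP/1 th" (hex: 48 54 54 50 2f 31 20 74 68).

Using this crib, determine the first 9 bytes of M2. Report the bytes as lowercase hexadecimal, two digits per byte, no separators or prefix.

c80befbeb386777c6e

First, C1 ⊕ C2 = (M1 ⊕ K) ⊕ (M2 ⊕ K) = M1 ⊕ M2, so the key drops out. Then M2 = (M1 ⊕ M2) ⊕ M1 over the first 9 bytes.
byte 0: (bb xor 3b) xor 48 = 80 xor 48 = c8
byte 1: (d7 xor 88) xor 54 = 5f xor 54 = 0b
byte 2: (87 xor 3c) xor 54 = bb xor 54 = ef
byte 3: (d7 xor 39) xor 50 = ee xor 50 = be
byte 4: (6e xor f2) xor 2f = 9c xor 2f = b3
byte 5: (34 xor 83) xor 31 = b7 xor 31 = 86
byte 6: (8b xor dc) xor 20 = 57 xor 20 = 77
byte 7: (8c xor 84) xor 74 = 08 xor 74 = 7c
byte 8: (07 xor 01) xor 68 = 06 xor 68 = 6e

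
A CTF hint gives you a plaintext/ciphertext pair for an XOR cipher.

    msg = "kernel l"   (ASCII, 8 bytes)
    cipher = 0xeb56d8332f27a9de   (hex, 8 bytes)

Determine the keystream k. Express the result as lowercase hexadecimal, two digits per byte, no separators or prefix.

8033aa5d4a4b89b2

Since cipher = msg ⊕ k, XORing both sides with msg gives k = msg ⊕ cipher.
01101011 ⊕ 11101011 = 10000000
01100101 ⊕ 01010110 = 00110011
01110010 ⊕ 11011000 = 10101010
01101110 ⊕ 00110011 = 01011101
01100101 ⊕ 00101111 = 01001010
01101100 ⊕ 00100111 = 01001011
00100000 ⊕ 10101001 = 10001001
01101100 ⊕ 11011110 = 10110010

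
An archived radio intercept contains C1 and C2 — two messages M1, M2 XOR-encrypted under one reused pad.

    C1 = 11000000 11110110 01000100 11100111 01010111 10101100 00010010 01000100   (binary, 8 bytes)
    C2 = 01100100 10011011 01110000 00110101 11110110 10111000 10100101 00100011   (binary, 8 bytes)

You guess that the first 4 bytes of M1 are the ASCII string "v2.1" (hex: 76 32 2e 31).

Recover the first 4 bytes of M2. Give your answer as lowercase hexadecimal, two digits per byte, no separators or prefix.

First, C1 ⊕ C2 = (M1 ⊕ K) ⊕ (M2 ⊕ K) = M1 ⊕ M2, so the key drops out. Then M2 = (M1 ⊕ M2) ⊕ M1 over the first 4 bytes.
byte 0: (c0 xor 64) xor 76 = a4 xor 76 = d2
byte 1: (f6 xor 9b) xor 32 = 6d xor 32 = 5f
byte 2: (44 xor 70) xor 2e = 34 xor 2e = 1a
byte 3: (e7 xor 35) xor 31 = d2 xor 31 = e3

d25f1ae3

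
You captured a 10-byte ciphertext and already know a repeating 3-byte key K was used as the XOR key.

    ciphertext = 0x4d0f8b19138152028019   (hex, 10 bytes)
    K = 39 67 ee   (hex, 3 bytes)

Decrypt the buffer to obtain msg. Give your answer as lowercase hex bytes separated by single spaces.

74 68 65 20 74 6f 6b 65 6e 20

The 3-byte key repeats, so the effective keystream is 39 67 ee 39 67 ee 39 67 ee 39.
byte 0:  77 xor  57 = 116
byte 1:  15 xor 103 = 104
byte 2: 139 xor 238 = 101
byte 3:  25 xor  57 =  32
byte 4:  19 xor 103 = 116
byte 5: 129 xor 238 = 111
byte 6:  82 xor  57 = 107
byte 7:   2 xor 103 = 101
byte 8: 128 xor 238 = 110
byte 9:  25 xor  57 =  32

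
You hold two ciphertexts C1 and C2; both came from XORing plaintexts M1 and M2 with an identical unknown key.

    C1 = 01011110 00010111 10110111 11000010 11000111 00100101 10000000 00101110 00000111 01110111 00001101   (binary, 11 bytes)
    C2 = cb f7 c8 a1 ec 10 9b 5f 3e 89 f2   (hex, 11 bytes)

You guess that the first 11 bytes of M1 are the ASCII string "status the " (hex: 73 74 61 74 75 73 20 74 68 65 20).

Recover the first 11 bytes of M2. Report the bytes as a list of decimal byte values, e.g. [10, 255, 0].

[230, 148, 30, 23, 94, 70, 59, 5, 81, 155, 223]

First, C1 ⊕ C2 = (M1 ⊕ K) ⊕ (M2 ⊕ K) = M1 ⊕ M2, so the key drops out. Then M2 = (M1 ⊕ M2) ⊕ M1 over the first 11 bytes.
byte 0: (5e xor cb) xor 73 = 95 xor 73 = e6
byte 1: (17 xor f7) xor 74 = e0 xor 74 = 94
byte 2: (b7 xor c8) xor 61 = 7f xor 61 = 1e
byte 3: (c2 xor a1) xor 74 = 63 xor 74 = 17
byte 4: (c7 xor ec) xor 75 = 2b xor 75 = 5e
byte 5: (25 xor 10) xor 73 = 35 xor 73 = 46
byte 6: (80 xor 9b) xor 20 = 1b xor 20 = 3b
byte 7: (2e xor 5f) xor 74 = 71 xor 74 = 05
byte 8: (07 xor 3e) xor 68 = 39 xor 68 = 51
byte 9: (77 xor 89) xor 65 = fe xor 65 = 9b
byte 10: (0d xor f2) xor 20 = ff xor 20 = df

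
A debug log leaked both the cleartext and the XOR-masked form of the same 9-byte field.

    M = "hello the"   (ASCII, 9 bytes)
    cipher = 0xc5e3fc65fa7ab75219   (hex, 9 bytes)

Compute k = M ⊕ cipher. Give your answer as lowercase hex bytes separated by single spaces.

ad 86 90 09 95 5a c3 3a 7c

Since cipher = M ⊕ k, XORing both sides with M gives k = M ⊕ cipher.
68 xor c5 = ad
65 xor e3 = 86
6c xor fc = 90
6c xor 65 = 09
6f xor fa = 95
20 xor 7a = 5a
74 xor b7 = c3
68 xor 52 = 3a
65 xor 19 = 7c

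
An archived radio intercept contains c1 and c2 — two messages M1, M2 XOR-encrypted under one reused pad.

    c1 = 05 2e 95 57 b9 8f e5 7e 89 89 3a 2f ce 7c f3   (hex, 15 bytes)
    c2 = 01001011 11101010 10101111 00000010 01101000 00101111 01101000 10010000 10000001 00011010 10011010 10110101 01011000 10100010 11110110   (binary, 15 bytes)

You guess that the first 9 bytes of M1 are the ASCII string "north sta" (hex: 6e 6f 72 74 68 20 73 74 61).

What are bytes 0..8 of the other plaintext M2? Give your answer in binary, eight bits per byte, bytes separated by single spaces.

First, c1 ⊕ c2 = (M1 ⊕ K) ⊕ (M2 ⊕ K) = M1 ⊕ M2, so the key drops out. Then M2 = (M1 ⊕ M2) ⊕ M1 over the first 9 bytes.
byte 0: (05 xor 4b) xor 6e = 4e xor 6e = 20
byte 1: (2e xor ea) xor 6f = c4 xor 6f = ab
byte 2: (95 xor af) xor 72 = 3a xor 72 = 48
byte 3: (57 xor 02) xor 74 = 55 xor 74 = 21
byte 4: (b9 xor 68) xor 68 = d1 xor 68 = b9
byte 5: (8f xor 2f) xor 20 = a0 xor 20 = 80
byte 6: (e5 xor 68) xor 73 = 8d xor 73 = fe
byte 7: (7e xor 90) xor 74 = ee xor 74 = 9a
byte 8: (89 xor 81) xor 61 = 08 xor 61 = 69

00100000 10101011 01001000 00100001 10111001 10000000 11111110 10011010 01101001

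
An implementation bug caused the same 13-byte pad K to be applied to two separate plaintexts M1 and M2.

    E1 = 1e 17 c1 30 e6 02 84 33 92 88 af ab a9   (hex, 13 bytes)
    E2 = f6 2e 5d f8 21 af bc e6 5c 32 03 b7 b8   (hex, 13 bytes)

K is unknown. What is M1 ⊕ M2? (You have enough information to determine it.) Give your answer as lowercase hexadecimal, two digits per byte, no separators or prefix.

E1 ⊕ E2 = (M1 ⊕ K) ⊕ (M2 ⊕ K) = M1 ⊕ M2 — the shared key cancels under XOR.
 30 xor 246 = 232
 23 xor  46 =  57
193 xor  93 = 156
 48 xor 248 = 200
230 xor  33 = 199
  2 xor 175 = 173
132 xor 188 =  56
 51 xor 230 = 213
146 xor  92 = 206
136 xor  50 = 186
175 xor   3 = 172
171 xor 183 =  28
169 xor 184 =  17

e8399cc8c7ad38d5cebaac1c11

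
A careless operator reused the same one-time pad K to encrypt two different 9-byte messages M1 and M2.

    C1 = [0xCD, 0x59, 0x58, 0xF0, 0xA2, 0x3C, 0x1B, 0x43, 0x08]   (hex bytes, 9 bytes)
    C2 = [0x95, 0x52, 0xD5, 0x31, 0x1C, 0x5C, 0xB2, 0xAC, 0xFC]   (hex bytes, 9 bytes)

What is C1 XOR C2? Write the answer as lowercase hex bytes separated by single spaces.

58 0b 8d c1 be 60 a9 ef f4

C1 ⊕ C2 = (M1 ⊕ K) ⊕ (M2 ⊕ K) = M1 ⊕ M2 — the shared key cancels under XOR.
cd ^ 95 = 58
59 ^ 52 = 0b
58 ^ d5 = 8d
f0 ^ 31 = c1
a2 ^ 1c = be
3c ^ 5c = 60
1b ^ b2 = a9
43 ^ ac = ef
08 ^ fc = f4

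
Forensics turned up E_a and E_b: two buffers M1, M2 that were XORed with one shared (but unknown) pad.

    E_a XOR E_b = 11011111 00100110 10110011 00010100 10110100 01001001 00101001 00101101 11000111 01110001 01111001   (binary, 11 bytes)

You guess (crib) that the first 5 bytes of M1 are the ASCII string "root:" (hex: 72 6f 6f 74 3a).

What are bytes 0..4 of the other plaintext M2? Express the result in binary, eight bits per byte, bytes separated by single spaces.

10101101 01001001 11011100 01100000 10001110

Since E_a ⊕ E_b = M1 ⊕ M2, XORing with the guessed M1 bytes yields the corresponding M2 bytes: M2 = (E_a ⊕ E_b) ⊕ M1.
11011111 ^ 01110010 = 10101101
00100110 ^ 01101111 = 01001001
10110011 ^ 01101111 = 11011100
00010100 ^ 01110100 = 01100000
10110100 ^ 00111010 = 10001110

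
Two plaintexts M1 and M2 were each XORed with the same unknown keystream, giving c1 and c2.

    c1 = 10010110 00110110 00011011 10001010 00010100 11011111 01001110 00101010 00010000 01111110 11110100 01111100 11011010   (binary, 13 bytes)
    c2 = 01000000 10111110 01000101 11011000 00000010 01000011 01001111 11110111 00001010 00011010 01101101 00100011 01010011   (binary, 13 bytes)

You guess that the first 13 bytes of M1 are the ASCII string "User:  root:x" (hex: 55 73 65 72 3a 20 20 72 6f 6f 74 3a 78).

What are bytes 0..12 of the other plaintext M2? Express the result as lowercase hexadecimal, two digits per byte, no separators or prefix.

83fb3b202cbc21af750bed65f1

First, c1 ⊕ c2 = (M1 ⊕ K) ⊕ (M2 ⊕ K) = M1 ⊕ M2, so the key drops out. Then M2 = (M1 ⊕ M2) ⊕ M1 over the first 13 bytes.
byte 0: (96 ⊕ 40) ⊕ 55 = d6 ⊕ 55 = 83
byte 1: (36 ⊕ be) ⊕ 73 = 88 ⊕ 73 = fb
byte 2: (1b ⊕ 45) ⊕ 65 = 5e ⊕ 65 = 3b
byte 3: (8a ⊕ d8) ⊕ 72 = 52 ⊕ 72 = 20
byte 4: (14 ⊕ 02) ⊕ 3a = 16 ⊕ 3a = 2c
byte 5: (df ⊕ 43) ⊕ 20 = 9c ⊕ 20 = bc
byte 6: (4e ⊕ 4f) ⊕ 20 = 01 ⊕ 20 = 21
byte 7: (2a ⊕ f7) ⊕ 72 = dd ⊕ 72 = af
byte 8: (10 ⊕ 0a) ⊕ 6f = 1a ⊕ 6f = 75
byte 9: (7e ⊕ 1a) ⊕ 6f = 64 ⊕ 6f = 0b
byte 10: (f4 ⊕ 6d) ⊕ 74 = 99 ⊕ 74 = ed
byte 11: (7c ⊕ 23) ⊕ 3a = 5f ⊕ 3a = 65
byte 12: (da ⊕ 53) ⊕ 78 = 89 ⊕ 78 = f1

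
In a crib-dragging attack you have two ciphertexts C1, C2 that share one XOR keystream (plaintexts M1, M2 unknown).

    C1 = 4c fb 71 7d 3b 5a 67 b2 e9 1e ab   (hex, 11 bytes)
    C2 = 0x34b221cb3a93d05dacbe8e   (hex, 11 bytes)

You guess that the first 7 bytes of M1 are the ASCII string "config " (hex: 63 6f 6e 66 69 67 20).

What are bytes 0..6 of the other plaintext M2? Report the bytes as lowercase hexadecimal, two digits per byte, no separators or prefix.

1b263ed068ae97

First, C1 ⊕ C2 = (M1 ⊕ K) ⊕ (M2 ⊕ K) = M1 ⊕ M2, so the key drops out. Then M2 = (M1 ⊕ M2) ⊕ M1 over the first 7 bytes.
byte 0: (4c xor 34) xor 63 = 78 xor 63 = 1b
byte 1: (fb xor b2) xor 6f = 49 xor 6f = 26
byte 2: (71 xor 21) xor 6e = 50 xor 6e = 3e
byte 3: (7d xor cb) xor 66 = b6 xor 66 = d0
byte 4: (3b xor 3a) xor 69 = 01 xor 69 = 68
byte 5: (5a xor 93) xor 67 = c9 xor 67 = ae
byte 6: (67 xor d0) xor 20 = b7 xor 20 = 97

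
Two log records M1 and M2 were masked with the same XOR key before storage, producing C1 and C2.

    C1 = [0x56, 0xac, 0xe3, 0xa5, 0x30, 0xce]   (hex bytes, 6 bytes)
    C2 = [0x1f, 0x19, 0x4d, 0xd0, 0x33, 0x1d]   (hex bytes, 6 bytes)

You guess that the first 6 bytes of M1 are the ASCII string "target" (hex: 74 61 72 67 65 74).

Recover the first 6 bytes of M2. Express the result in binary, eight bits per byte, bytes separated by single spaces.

00111101 11010100 11011100 00010010 01100110 10100111

First, C1 ⊕ C2 = (M1 ⊕ K) ⊕ (M2 ⊕ K) = M1 ⊕ M2, so the key drops out. Then M2 = (M1 ⊕ M2) ⊕ M1 over the first 6 bytes.
byte 0: (56 ⊕ 1f) ⊕ 74 = 49 ⊕ 74 = 3d
byte 1: (ac ⊕ 19) ⊕ 61 = b5 ⊕ 61 = d4
byte 2: (e3 ⊕ 4d) ⊕ 72 = ae ⊕ 72 = dc
byte 3: (a5 ⊕ d0) ⊕ 67 = 75 ⊕ 67 = 12
byte 4: (30 ⊕ 33) ⊕ 65 = 03 ⊕ 65 = 66
byte 5: (ce ⊕ 1d) ⊕ 74 = d3 ⊕ 74 = a7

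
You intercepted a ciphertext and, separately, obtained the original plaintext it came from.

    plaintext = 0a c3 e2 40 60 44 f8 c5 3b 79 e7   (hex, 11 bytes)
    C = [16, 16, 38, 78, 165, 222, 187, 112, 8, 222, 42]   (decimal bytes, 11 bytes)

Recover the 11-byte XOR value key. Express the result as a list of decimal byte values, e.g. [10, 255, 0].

[26, 211, 196, 14, 197, 154, 67, 181, 51, 167, 205]

Since C = plaintext ⊕ key, XORing both sides with plaintext gives key = plaintext ⊕ C.
0a xor 10 = 1a
c3 xor 10 = d3
e2 xor 26 = c4
40 xor 4e = 0e
60 xor a5 = c5
44 xor de = 9a
f8 xor bb = 43
c5 xor 70 = b5
3b xor 08 = 33
79 xor de = a7
e7 xor 2a = cd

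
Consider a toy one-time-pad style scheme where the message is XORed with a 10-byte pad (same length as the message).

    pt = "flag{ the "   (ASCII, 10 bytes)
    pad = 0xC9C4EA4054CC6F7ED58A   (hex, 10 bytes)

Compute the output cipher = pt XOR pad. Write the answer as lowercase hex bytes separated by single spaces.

af a8 8b 27 2f ec 1b 16 b0 aa

XOR is its own inverse, so applying the key byte-wise gives the result directly.
102 ^ 201 = 175
108 ^ 196 = 168
 97 ^ 234 = 139
103 ^  64 =  39
123 ^  84 =  47
 32 ^ 204 = 236
116 ^ 111 =  27
104 ^ 126 =  22
101 ^ 213 = 176
 32 ^ 138 = 170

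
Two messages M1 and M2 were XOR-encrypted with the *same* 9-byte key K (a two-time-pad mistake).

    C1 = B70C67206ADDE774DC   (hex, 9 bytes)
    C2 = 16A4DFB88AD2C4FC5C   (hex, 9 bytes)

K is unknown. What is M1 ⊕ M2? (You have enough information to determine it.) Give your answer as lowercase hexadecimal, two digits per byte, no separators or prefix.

C1 ⊕ C2 = (M1 ⊕ K) ⊕ (M2 ⊕ K) = M1 ⊕ M2 — the shared key cancels under XOR.
10110111 ^ 00010110 = 10100001
00001100 ^ 10100100 = 10101000
01100111 ^ 11011111 = 10111000
00100000 ^ 10111000 = 10011000
01101010 ^ 10001010 = 11100000
11011101 ^ 11010010 = 00001111
11100111 ^ 11000100 = 00100011
01110100 ^ 11111100 = 10001000
11011100 ^ 01011100 = 10000000

a1a8b898e00f238880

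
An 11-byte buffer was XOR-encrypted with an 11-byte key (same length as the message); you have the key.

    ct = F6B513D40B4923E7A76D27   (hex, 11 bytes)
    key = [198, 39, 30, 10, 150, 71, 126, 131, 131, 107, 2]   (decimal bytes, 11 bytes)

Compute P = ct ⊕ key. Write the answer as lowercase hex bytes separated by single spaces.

30 92 0d de 9d 0e 5d 64 24 06 25

byte 0: 246 XOR 198 =  48
byte 1: 181 XOR  39 = 146
byte 2:  19 XOR  30 =  13
byte 3: 212 XOR  10 = 222
byte 4:  11 XOR 150 = 157
byte 5:  73 XOR  71 =  14
byte 6:  35 XOR 126 =  93
byte 7: 231 XOR 131 = 100
byte 8: 167 XOR 131 =  36
byte 9: 109 XOR 107 =   6
byte 10:  39 XOR   2 =  37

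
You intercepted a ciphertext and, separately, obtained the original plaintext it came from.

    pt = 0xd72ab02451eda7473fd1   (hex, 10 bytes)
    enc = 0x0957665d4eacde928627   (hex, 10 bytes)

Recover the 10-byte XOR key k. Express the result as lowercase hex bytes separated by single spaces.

Since enc = pt ⊕ k, XORing both sides with pt gives k = pt ⊕ enc.
11010111 ^ 00001001 = 11011110
00101010 ^ 01010111 = 01111101
10110000 ^ 01100110 = 11010110
00100100 ^ 01011101 = 01111001
01010001 ^ 01001110 = 00011111
11101101 ^ 10101100 = 01000001
10100111 ^ 11011110 = 01111001
01000111 ^ 10010010 = 11010101
00111111 ^ 10000110 = 10111001
11010001 ^ 00100111 = 11110110

de 7d d6 79 1f 41 79 d5 b9 f6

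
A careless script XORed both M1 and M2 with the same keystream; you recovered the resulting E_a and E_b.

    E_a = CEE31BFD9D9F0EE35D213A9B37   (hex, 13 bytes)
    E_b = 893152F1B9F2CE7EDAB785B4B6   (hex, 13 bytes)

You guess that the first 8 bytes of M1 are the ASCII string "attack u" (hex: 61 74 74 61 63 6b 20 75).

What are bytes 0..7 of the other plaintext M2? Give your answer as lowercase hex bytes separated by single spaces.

26 a6 3d 6d 47 06 e0 e8

First, E_a ⊕ E_b = (M1 ⊕ K) ⊕ (M2 ⊕ K) = M1 ⊕ M2, so the key drops out. Then M2 = (M1 ⊕ M2) ⊕ M1 over the first 8 bytes.
byte 0: (ce ^ 89) ^ 61 = 47 ^ 61 = 26
byte 1: (e3 ^ 31) ^ 74 = d2 ^ 74 = a6
byte 2: (1b ^ 52) ^ 74 = 49 ^ 74 = 3d
byte 3: (fd ^ f1) ^ 61 = 0c ^ 61 = 6d
byte 4: (9d ^ b9) ^ 63 = 24 ^ 63 = 47
byte 5: (9f ^ f2) ^ 6b = 6d ^ 6b = 06
byte 6: (0e ^ ce) ^ 20 = c0 ^ 20 = e0
byte 7: (e3 ^ 7e) ^ 75 = 9d ^ 75 = e8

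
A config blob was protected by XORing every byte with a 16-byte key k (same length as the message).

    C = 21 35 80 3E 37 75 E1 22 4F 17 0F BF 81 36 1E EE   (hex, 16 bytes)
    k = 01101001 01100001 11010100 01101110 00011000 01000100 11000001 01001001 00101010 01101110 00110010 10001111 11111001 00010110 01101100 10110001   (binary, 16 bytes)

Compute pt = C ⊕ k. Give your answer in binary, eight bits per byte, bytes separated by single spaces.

01001000 01010100 01010100 01010000 00101111 00110001 00100000 01101011 01100101 01111001 00111101 00110000 01111000 00100000 01110010 01011111

XOR is its own inverse, so applying the key byte-wise gives the result directly.
byte 0:  33 xor 105 =  72
byte 1:  53 xor  97 =  84
byte 2: 128 xor 212 =  84
byte 3:  62 xor 110 =  80
byte 4:  55 xor  24 =  47
byte 5: 117 xor  68 =  49
byte 6: 225 xor 193 =  32
byte 7:  34 xor  73 = 107
byte 8:  79 xor  42 = 101
byte 9:  23 xor 110 = 121
byte 10:  15 xor  50 =  61
byte 11: 191 xor 143 =  48
byte 12: 129 xor 249 = 120
byte 13:  54 xor  22 =  32
byte 14:  30 xor 108 = 114
byte 15: 238 xor 177 =  95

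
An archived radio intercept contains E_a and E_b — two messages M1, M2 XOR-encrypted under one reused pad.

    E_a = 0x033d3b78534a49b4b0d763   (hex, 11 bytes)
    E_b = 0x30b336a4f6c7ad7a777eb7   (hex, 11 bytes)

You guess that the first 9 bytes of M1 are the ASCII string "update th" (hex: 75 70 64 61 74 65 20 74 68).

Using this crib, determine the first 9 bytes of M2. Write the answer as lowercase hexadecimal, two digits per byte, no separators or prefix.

First, E_a ⊕ E_b = (M1 ⊕ K) ⊕ (M2 ⊕ K) = M1 ⊕ M2, so the key drops out. Then M2 = (M1 ⊕ M2) ⊕ M1 over the first 9 bytes.
byte 0: (03 xor 30) xor 75 = 33 xor 75 = 46
byte 1: (3d xor b3) xor 70 = 8e xor 70 = fe
byte 2: (3b xor 36) xor 64 = 0d xor 64 = 69
byte 3: (78 xor a4) xor 61 = dc xor 61 = bd
byte 4: (53 xor f6) xor 74 = a5 xor 74 = d1
byte 5: (4a xor c7) xor 65 = 8d xor 65 = e8
byte 6: (49 xor ad) xor 20 = e4 xor 20 = c4
byte 7: (b4 xor 7a) xor 74 = ce xor 74 = ba
byte 8: (b0 xor 77) xor 68 = c7 xor 68 = af

46fe69bdd1e8c4baaf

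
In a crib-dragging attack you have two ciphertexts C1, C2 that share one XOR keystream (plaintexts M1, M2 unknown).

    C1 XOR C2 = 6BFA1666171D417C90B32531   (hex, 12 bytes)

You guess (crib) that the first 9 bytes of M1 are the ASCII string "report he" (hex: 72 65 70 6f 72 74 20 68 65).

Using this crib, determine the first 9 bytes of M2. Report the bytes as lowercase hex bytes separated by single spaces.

Since C1 ⊕ C2 = M1 ⊕ M2, XORing with the guessed M1 bytes yields the corresponding M2 bytes: M2 = (C1 ⊕ C2) ⊕ M1.
107 xor 114 =  25
250 xor 101 = 159
 22 xor 112 = 102
102 xor 111 =   9
 23 xor 114 = 101
 29 xor 116 = 105
 65 xor  32 =  97
124 xor 104 =  20
144 xor 101 = 245

19 9f 66 09 65 69 61 14 f5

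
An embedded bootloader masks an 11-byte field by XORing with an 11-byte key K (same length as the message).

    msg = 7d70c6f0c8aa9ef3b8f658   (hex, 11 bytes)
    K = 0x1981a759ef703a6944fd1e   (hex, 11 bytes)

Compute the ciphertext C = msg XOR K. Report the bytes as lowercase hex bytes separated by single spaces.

01111101 xor 00011001 = 01100100
01110000 xor 10000001 = 11110001
11000110 xor 10100111 = 01100001
11110000 xor 01011001 = 10101001
11001000 xor 11101111 = 00100111
10101010 xor 01110000 = 11011010
10011110 xor 00111010 = 10100100
11110011 xor 01101001 = 10011010
10111000 xor 01000100 = 11111100
11110110 xor 11111101 = 00001011
01011000 xor 00011110 = 01000110

64 f1 61 a9 27 da a4 9a fc 0b 46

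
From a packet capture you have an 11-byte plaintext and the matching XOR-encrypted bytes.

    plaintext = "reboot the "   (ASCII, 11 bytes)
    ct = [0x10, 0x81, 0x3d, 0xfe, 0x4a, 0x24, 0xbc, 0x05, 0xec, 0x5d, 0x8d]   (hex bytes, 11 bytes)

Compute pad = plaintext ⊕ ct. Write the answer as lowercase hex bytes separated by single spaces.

Since ct = plaintext ⊕ pad, XORing both sides with plaintext gives pad = plaintext ⊕ ct.
01110010 ⊕ 00010000 = 01100010
01100101 ⊕ 10000001 = 11100100
01100010 ⊕ 00111101 = 01011111
01101111 ⊕ 11111110 = 10010001
01101111 ⊕ 01001010 = 00100101
01110100 ⊕ 00100100 = 01010000
00100000 ⊕ 10111100 = 10011100
01110100 ⊕ 00000101 = 01110001
01101000 ⊕ 11101100 = 10000100
01100101 ⊕ 01011101 = 00111000
00100000 ⊕ 10001101 = 10101101

62 e4 5f 91 25 50 9c 71 84 38 ad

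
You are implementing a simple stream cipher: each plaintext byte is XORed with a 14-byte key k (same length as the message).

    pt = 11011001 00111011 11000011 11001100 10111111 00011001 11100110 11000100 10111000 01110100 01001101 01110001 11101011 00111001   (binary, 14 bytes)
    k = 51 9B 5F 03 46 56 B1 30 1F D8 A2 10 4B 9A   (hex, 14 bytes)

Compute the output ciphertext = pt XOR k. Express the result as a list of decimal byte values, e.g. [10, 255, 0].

XOR is its own inverse, so applying the key byte-wise gives the result directly.
byte 0: d9 ^ 51 = 88
byte 1: 3b ^ 9b = a0
byte 2: c3 ^ 5f = 9c
byte 3: cc ^ 03 = cf
byte 4: bf ^ 46 = f9
byte 5: 19 ^ 56 = 4f
byte 6: e6 ^ b1 = 57
byte 7: c4 ^ 30 = f4
byte 8: b8 ^ 1f = a7
byte 9: 74 ^ d8 = ac
byte 10: 4d ^ a2 = ef
byte 11: 71 ^ 10 = 61
byte 12: eb ^ 4b = a0
byte 13: 39 ^ 9a = a3

[136, 160, 156, 207, 249, 79, 87, 244, 167, 172, 239, 97, 160, 163]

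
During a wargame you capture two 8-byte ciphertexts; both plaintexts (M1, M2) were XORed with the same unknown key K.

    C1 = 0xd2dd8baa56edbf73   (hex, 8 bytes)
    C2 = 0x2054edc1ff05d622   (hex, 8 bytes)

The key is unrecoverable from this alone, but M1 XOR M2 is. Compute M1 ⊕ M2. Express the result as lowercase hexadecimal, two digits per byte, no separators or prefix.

f289666ba9e86951

C1 ⊕ C2 = (M1 ⊕ K) ⊕ (M2 ⊕ K) = M1 ⊕ M2 — the shared key cancels under XOR.
11010010 XOR 00100000 = 11110010
11011101 XOR 01010100 = 10001001
10001011 XOR 11101101 = 01100110
10101010 XOR 11000001 = 01101011
01010110 XOR 11111111 = 10101001
11101101 XOR 00000101 = 11101000
10111111 XOR 11010110 = 01101001
01110011 XOR 00100010 = 01010001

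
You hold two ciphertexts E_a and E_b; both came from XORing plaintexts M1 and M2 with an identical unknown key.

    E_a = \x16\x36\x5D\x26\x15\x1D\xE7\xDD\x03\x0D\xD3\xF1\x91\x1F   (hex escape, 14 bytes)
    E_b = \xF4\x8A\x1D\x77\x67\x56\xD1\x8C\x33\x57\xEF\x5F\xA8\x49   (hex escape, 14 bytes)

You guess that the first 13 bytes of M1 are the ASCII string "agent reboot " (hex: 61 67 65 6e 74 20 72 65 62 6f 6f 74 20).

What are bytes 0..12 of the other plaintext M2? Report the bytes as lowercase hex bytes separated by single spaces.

83 db 25 3f 06 6b 44 34 52 35 53 da 19

First, E_a ⊕ E_b = (M1 ⊕ K) ⊕ (M2 ⊕ K) = M1 ⊕ M2, so the key drops out. Then M2 = (M1 ⊕ M2) ⊕ M1 over the first 13 bytes.
byte 0: (16 XOR f4) XOR 61 = e2 XOR 61 = 83
byte 1: (36 XOR 8a) XOR 67 = bc XOR 67 = db
byte 2: (5d XOR 1d) XOR 65 = 40 XOR 65 = 25
byte 3: (26 XOR 77) XOR 6e = 51 XOR 6e = 3f
byte 4: (15 XOR 67) XOR 74 = 72 XOR 74 = 06
byte 5: (1d XOR 56) XOR 20 = 4b XOR 20 = 6b
byte 6: (e7 XOR d1) XOR 72 = 36 XOR 72 = 44
byte 7: (dd XOR 8c) XOR 65 = 51 XOR 65 = 34
byte 8: (03 XOR 33) XOR 62 = 30 XOR 62 = 52
byte 9: (0d XOR 57) XOR 6f = 5a XOR 6f = 35
byte 10: (d3 XOR ef) XOR 6f = 3c XOR 6f = 53
byte 11: (f1 XOR 5f) XOR 74 = ae XOR 74 = da
byte 12: (91 XOR a8) XOR 20 = 39 XOR 20 = 19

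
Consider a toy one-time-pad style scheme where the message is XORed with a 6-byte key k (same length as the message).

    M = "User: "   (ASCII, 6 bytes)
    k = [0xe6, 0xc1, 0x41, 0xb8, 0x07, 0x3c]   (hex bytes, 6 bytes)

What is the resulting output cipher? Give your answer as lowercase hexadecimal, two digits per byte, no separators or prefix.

b3b224ca3d1c

 85 ^ 230 = 179
115 ^ 193 = 178
101 ^  65 =  36
114 ^ 184 = 202
 58 ^   7 =  61
 32 ^  60 =  28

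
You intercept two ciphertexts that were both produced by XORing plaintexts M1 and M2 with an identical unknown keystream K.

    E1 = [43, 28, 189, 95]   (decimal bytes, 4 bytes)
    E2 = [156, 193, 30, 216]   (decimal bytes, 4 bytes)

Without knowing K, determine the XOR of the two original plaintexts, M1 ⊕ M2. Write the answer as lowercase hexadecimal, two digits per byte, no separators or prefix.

b7dda387

E1 ⊕ E2 = (M1 ⊕ K) ⊕ (M2 ⊕ K) = M1 ⊕ M2 — the shared key cancels under XOR.
2b XOR 9c = b7
1c XOR c1 = dd
bd XOR 1e = a3
5f XOR d8 = 87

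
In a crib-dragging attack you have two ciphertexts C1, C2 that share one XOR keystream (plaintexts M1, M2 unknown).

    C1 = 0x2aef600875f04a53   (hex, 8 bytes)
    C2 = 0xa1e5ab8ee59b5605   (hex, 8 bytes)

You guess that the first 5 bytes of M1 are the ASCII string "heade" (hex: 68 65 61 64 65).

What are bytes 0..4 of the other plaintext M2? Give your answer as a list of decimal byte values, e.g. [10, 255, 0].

First, C1 ⊕ C2 = (M1 ⊕ K) ⊕ (M2 ⊕ K) = M1 ⊕ M2, so the key drops out. Then M2 = (M1 ⊕ M2) ⊕ M1 over the first 5 bytes.
byte 0: (2a ^ a1) ^ 68 = 8b ^ 68 = e3
byte 1: (ef ^ e5) ^ 65 = 0a ^ 65 = 6f
byte 2: (60 ^ ab) ^ 61 = cb ^ 61 = aa
byte 3: (08 ^ 8e) ^ 64 = 86 ^ 64 = e2
byte 4: (75 ^ e5) ^ 65 = 90 ^ 65 = f5

[227, 111, 170, 226, 245]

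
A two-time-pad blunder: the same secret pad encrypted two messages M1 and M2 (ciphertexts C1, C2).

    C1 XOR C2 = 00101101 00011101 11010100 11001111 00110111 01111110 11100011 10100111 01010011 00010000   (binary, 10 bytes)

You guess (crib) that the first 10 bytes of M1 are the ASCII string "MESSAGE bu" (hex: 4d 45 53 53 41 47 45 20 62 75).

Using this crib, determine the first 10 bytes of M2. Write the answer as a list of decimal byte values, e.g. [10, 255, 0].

[96, 88, 135, 156, 118, 57, 166, 135, 49, 101]

Since C1 ⊕ C2 = M1 ⊕ M2, XORing with the guessed M1 bytes yields the corresponding M2 bytes: M2 = (C1 ⊕ C2) ⊕ M1.
byte 0:  45 ^  77 =  96
byte 1:  29 ^  69 =  88
byte 2: 212 ^  83 = 135
byte 3: 207 ^  83 = 156
byte 4:  55 ^  65 = 118
byte 5: 126 ^  71 =  57
byte 6: 227 ^  69 = 166
byte 7: 167 ^  32 = 135
byte 8:  83 ^  98 =  49
byte 9:  16 ^ 117 = 101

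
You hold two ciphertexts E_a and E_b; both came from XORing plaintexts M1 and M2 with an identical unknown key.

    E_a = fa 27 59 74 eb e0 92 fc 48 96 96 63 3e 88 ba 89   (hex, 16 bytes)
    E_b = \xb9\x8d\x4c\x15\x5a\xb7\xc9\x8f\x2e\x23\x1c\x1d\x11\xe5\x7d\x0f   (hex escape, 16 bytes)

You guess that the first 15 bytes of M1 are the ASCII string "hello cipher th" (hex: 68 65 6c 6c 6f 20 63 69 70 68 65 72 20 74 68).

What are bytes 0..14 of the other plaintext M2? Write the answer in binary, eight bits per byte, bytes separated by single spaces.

First, E_a ⊕ E_b = (M1 ⊕ K) ⊕ (M2 ⊕ K) = M1 ⊕ M2, so the key drops out. Then M2 = (M1 ⊕ M2) ⊕ M1 over the first 15 bytes.
byte 0: (fa xor b9) xor 68 = 43 xor 68 = 2b
byte 1: (27 xor 8d) xor 65 = aa xor 65 = cf
byte 2: (59 xor 4c) xor 6c = 15 xor 6c = 79
byte 3: (74 xor 15) xor 6c = 61 xor 6c = 0d
byte 4: (eb xor 5a) xor 6f = b1 xor 6f = de
byte 5: (e0 xor b7) xor 20 = 57 xor 20 = 77
byte 6: (92 xor c9) xor 63 = 5b xor 63 = 38
byte 7: (fc xor 8f) xor 69 = 73 xor 69 = 1a
byte 8: (48 xor 2e) xor 70 = 66 xor 70 = 16
byte 9: (96 xor 23) xor 68 = b5 xor 68 = dd
byte 10: (96 xor 1c) xor 65 = 8a xor 65 = ef
byte 11: (63 xor 1d) xor 72 = 7e xor 72 = 0c
byte 12: (3e xor 11) xor 20 = 2f xor 20 = 0f
byte 13: (88 xor e5) xor 74 = 6d xor 74 = 19
byte 14: (ba xor 7d) xor 68 = c7 xor 68 = af

00101011 11001111 01111001 00001101 11011110 01110111 00111000 00011010 00010110 11011101 11101111 00001100 00001111 00011001 10101111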